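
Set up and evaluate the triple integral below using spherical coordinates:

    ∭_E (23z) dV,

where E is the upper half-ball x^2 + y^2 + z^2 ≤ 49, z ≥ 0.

In spherical coordinates, x = ρ sin(φ) cos(θ), y = ρ sin(φ) sin(θ), z = ρ cos(φ), and dV = ρ^2 sin(φ) dρ dφ dθ.

The integrand becomes 23ρ cos(φ), so

    ∭_E (23z) dV = ∫_{0}^{2π} ∫_{0}^{π/2} ∫_{0}^{7} (23ρ cos(φ)) · ρ^2 sin(φ) dρ dφ dθ.

Inner (ρ): 55223sin(2φ)/8.
Middle (φ): 55223/8.
Outer (θ): 55223π/4.

Therefore the triple integral equals 55223π/4.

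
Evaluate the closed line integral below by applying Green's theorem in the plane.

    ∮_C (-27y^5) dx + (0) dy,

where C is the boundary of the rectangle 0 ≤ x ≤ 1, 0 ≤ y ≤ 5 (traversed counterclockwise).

Green's theorem converts the closed line integral into a double integral over the enclosed region D:

    ∮_C P dx + Q dy = ∬_D (∂Q/∂x - ∂P/∂y) dA.

Here P = -27y^5, Q = 0, so

    ∂Q/∂x = 0,    ∂P/∂y = -135y^4,
    ∂Q/∂x - ∂P/∂y = 135y^4.

D is the region 0 ≤ x ≤ 1, 0 ≤ y ≤ 5. Evaluating the double integral:

    ∬_D (135y^4) dA = ∫_0^{1} ∫_0^{5} (135y^4) dy dx.

Inner (y from 0 to 5): 84375.
Outer (x from 0 to 1): 84375.

Therefore ∮_C P dx + Q dy = 84375.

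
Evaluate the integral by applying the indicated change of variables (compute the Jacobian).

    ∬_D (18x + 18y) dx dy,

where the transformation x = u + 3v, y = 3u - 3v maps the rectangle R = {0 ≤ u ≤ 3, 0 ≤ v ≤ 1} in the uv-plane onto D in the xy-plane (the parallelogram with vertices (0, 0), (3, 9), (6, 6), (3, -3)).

Compute the Jacobian determinant of (x, y) with respect to (u, v):

    ∂(x,y)/∂(u,v) = | 1  3 | = (1)(-3) - (3)(3) = -12.
                   | 3  -3 |

Its absolute value is |J| = 12 (the area scaling factor).

Substituting x = u + 3v, y = 3u - 3v into the integrand,

    18x + 18y → 72u,

so the integral becomes

    ∬_R (72u) · |J| du dv = ∫_0^3 ∫_0^1 (864u) dv du.

Inner (v): 864u.
Outer (u): 3888.

Therefore ∬_D (18x + 18y) dx dy = 3888.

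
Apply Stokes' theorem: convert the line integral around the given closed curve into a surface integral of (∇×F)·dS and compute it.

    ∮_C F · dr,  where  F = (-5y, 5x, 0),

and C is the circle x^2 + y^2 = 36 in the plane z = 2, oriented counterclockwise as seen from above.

Let S be the flat disk x^2 + y^2 ≤ 36 in the plane z = 2, with upward unit normal n̂ = ẑ. By Stokes' theorem,

    ∮_C F · dr = ∬_S (∇ × F) · n̂ dS = ∬_D (curl F)_z dA,

where D is the disk x^2 + y^2 ≤ 36.

Compute the curl of F = (-5y, 5x, 0):
    (∇ × F)_x = ∂F_z/∂y - ∂F_y/∂z = 0,
    (∇ × F)_y = ∂F_x/∂z - ∂F_z/∂x = 0,
    (∇ × F)_z = ∂F_y/∂x - ∂F_x/∂y = 10.

On z = 2, (curl F)_z = 10.

Convert to polar (x = r cos θ, y = r sin θ, dA = r dr dθ); the integrand becomes 10, so

    ∬_D (curl F)_z dA = ∫_0^{2π} ∫_0^{6} (10) · r dr dθ.

Inner (r from 0 to 6): 180.
Outer (θ from 0 to 2π): 360π.

Therefore ∮_C F · dr = 360π.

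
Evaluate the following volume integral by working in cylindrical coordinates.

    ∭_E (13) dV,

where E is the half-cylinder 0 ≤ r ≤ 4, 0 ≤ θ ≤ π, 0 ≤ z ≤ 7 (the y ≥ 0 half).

In cylindrical coordinates, x = r cos(θ), y = r sin(θ), z = z, and dV = r dr dθ dz.

The integrand becomes 13, so

    ∭_E (13) dV = ∫_{0}^{π} ∫_{0}^{4} ∫_{0}^{7} (13) · r dz dr dθ.

Inner (z): 91r.
Middle (r from 0 to 4): 728.
Outer (θ): 728π.

Therefore the triple integral equals 728π.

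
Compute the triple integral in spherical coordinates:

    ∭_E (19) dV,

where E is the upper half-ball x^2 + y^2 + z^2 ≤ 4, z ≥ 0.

In spherical coordinates, x = ρ sin(φ) cos(θ), y = ρ sin(φ) sin(θ), z = ρ cos(φ), and dV = ρ^2 sin(φ) dρ dφ dθ.

The integrand becomes 19, so

    ∭_E (19) dV = ∫_{0}^{2π} ∫_{0}^{π/2} ∫_{0}^{2} (19) · ρ^2 sin(φ) dρ dφ dθ.

Inner (ρ): 152sin(φ)/3.
Middle (φ): 152/3.
Outer (θ): 304π/3.

Therefore the triple integral equals 304π/3.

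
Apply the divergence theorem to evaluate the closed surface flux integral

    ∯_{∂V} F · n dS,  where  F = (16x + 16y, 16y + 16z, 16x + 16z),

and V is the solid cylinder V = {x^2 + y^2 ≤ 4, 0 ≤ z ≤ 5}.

By the divergence theorem,

    ∯_{∂V} F · n dS = ∭_V (∇ · F) dV.

Compute the divergence:
    ∇ · F = ∂F_x/∂x + ∂F_y/∂y + ∂F_z/∂z = 16 + 16 + 16 = 48.

In cylindrical coordinates, x = r cos(θ), y = r sin(θ), z = z, dV = r dr dθ dz, with 0 ≤ r ≤ 2, 0 ≤ θ ≤ 2π, 0 ≤ z ≤ 5.

The integrand, after substitution and multiplying by the volume element, becomes (48) · r, so

    ∭_V (∇·F) dV = ∫_0^{2π} ∫_0^{2} ∫_0^{5} (48) · r dz dr dθ.

Inner (z from 0 to 5): 240r.
Middle (r from 0 to 2): 480.
Outer (θ from 0 to 2π): 960π.

Therefore ∯_{∂V} F · n dS = 960π.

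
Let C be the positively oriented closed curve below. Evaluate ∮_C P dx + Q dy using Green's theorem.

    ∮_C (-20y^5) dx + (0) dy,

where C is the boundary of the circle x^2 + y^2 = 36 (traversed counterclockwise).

Green's theorem converts the closed line integral into a double integral over the enclosed region D:

    ∮_C P dx + Q dy = ∬_D (∂Q/∂x - ∂P/∂y) dA.

Here P = -20y^5, Q = 0, so

    ∂Q/∂x = 0,    ∂P/∂y = -100y^4,
    ∂Q/∂x - ∂P/∂y = 100y^4.

D is the region x^2 + y^2 ≤ 36. Evaluating the double integral:

In polar coordinates (x = r cos θ, y = r sin θ, dA = r dr dθ) the integrand becomes 100r^4sin(θ)^4, so

    ∬_D (100y^4) dA = ∫_0^{2π} ∫_0^{6} (100r^4sin(θ)^4) · r dr dθ.

Inner (r from 0 to 6): 777600sin(θ)^4.
Outer (θ from 0 to 2π): 583200π.

Therefore ∮_C P dx + Q dy = 583200π.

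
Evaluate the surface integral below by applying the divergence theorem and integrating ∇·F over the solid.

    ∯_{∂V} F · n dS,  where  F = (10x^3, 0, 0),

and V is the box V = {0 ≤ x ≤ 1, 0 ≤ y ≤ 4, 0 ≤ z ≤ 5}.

By the divergence theorem,

    ∯_{∂V} F · n dS = ∭_V (∇ · F) dV.

Compute the divergence:
    ∇ · F = ∂F_x/∂x + ∂F_y/∂y + ∂F_z/∂z = 30x^2 + 0 + 0 = 30x^2.

V is a rectangular box, so dV = dx dy dz with 0 ≤ x ≤ 1, 0 ≤ y ≤ 4, 0 ≤ z ≤ 5.

Integrate (30x^2) over V as an iterated integral:

    ∭_V (∇·F) dV = ∫_0^{1} ∫_0^{4} ∫_0^{5} (30x^2) dz dy dx.

Inner (z from 0 to 5): 150x^2.
Middle (y from 0 to 4): 600x^2.
Outer (x from 0 to 1): 200.

Therefore ∯_{∂V} F · n dS = 200.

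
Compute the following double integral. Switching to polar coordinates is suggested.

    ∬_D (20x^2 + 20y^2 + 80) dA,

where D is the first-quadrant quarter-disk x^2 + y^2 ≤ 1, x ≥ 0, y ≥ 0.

The region D is 0 ≤ r ≤ 1, 0 ≤ θ ≤ π/2 in polar coordinates, where x = r cos(θ), y = r sin(θ), and dA = r dr dθ.

Under the substitution, the integrand becomes 20r^2 + 80, so

    ∬_D (20x^2 + 20y^2 + 80) dA = ∫_{0}^{π/2} ∫_{0}^{1} (20r^2 + 80) · r dr dθ.

Inner integral (in r): ∫_{0}^{1} (20r^2 + 80) · r dr = 45.

Outer integral (in θ): ∫_{0}^{π/2} (45) dθ = 45π/2.

Therefore ∬_D (20x^2 + 20y^2 + 80) dA = 45π/2.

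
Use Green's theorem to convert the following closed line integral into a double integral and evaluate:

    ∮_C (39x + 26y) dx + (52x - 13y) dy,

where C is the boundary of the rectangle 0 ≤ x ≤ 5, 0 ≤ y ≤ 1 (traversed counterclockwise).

Green's theorem converts the closed line integral into a double integral over the enclosed region D:

    ∮_C P dx + Q dy = ∬_D (∂Q/∂x - ∂P/∂y) dA.

Here P = 39x + 26y, Q = 52x - 13y, so

    ∂Q/∂x = 52,    ∂P/∂y = 26,
    ∂Q/∂x - ∂P/∂y = 26.

D is the region 0 ≤ x ≤ 5, 0 ≤ y ≤ 1. Evaluating the double integral:

    ∬_D (26) dA = ∫_0^{5} ∫_0^{1} (26) dy dx.

Inner (y from 0 to 1): 26.
Outer (x from 0 to 5): 130.

Therefore ∮_C P dx + Q dy = 130.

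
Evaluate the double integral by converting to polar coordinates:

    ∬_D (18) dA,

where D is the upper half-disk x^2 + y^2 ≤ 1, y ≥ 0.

The region D is 0 ≤ r ≤ 1, 0 ≤ θ ≤ π in polar coordinates, where x = r cos(θ), y = r sin(θ), and dA = r dr dθ.

Under the substitution, the integrand becomes 18, so

    ∬_D (18) dA = ∫_{0}^{π} ∫_{0}^{1} (18) · r dr dθ.

Inner integral (in r): ∫_{0}^{1} (18) · r dr = 9.

Outer integral (in θ): ∫_{0}^{π} (9) dθ = 9π.

Therefore ∬_D (18) dA = 9π.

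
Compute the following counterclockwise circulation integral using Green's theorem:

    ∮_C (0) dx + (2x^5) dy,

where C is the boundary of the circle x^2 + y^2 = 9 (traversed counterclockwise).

Green's theorem converts the closed line integral into a double integral over the enclosed region D:

    ∮_C P dx + Q dy = ∬_D (∂Q/∂x - ∂P/∂y) dA.

Here P = 0, Q = 2x^5, so

    ∂Q/∂x = 10x^4,    ∂P/∂y = 0,
    ∂Q/∂x - ∂P/∂y = 10x^4.

D is the region x^2 + y^2 ≤ 9. Evaluating the double integral:

In polar coordinates (x = r cos θ, y = r sin θ, dA = r dr dθ) the integrand becomes 10r^4cos(θ)^4, so

    ∬_D (10x^4) dA = ∫_0^{2π} ∫_0^{3} (10r^4cos(θ)^4) · r dr dθ.

Inner (r from 0 to 3): 1215cos(θ)^4.
Outer (θ from 0 to 2π): 3645π/4.

Therefore ∮_C P dx + Q dy = 3645π/4.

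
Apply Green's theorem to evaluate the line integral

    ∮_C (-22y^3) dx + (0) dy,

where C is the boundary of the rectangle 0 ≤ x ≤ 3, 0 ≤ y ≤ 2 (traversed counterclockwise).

Green's theorem converts the closed line integral into a double integral over the enclosed region D:

    ∮_C P dx + Q dy = ∬_D (∂Q/∂x - ∂P/∂y) dA.

Here P = -22y^3, Q = 0, so

    ∂Q/∂x = 0,    ∂P/∂y = -66y^2,
    ∂Q/∂x - ∂P/∂y = 66y^2.

D is the region 0 ≤ x ≤ 3, 0 ≤ y ≤ 2. Evaluating the double integral:

    ∬_D (66y^2) dA = ∫_0^{3} ∫_0^{2} (66y^2) dy dx.

Inner (y from 0 to 2): 176.
Outer (x from 0 to 3): 528.

Therefore ∮_C P dx + Q dy = 528.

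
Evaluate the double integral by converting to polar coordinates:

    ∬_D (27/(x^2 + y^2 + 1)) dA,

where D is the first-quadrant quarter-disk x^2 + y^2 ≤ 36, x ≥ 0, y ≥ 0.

The region D is 0 ≤ r ≤ 6, 0 ≤ θ ≤ π/2 in polar coordinates, where x = r cos(θ), y = r sin(θ), and dA = r dr dθ.

Under the substitution, the integrand becomes 27/(r^2 + 1), so

    ∬_D (27/(x^2 + y^2 + 1)) dA = ∫_{0}^{π/2} ∫_{0}^{6} (27/(r^2 + 1)) · r dr dθ.

Inner integral (in r): ∫_{0}^{6} (27/(r^2 + 1)) · r dr = 27log(37)/2.

Outer integral (in θ): ∫_{0}^{π/2} (27log(37)/2) dθ = 27π log(37)/4.

Therefore ∬_D (27/(x^2 + y^2 + 1)) dA = 27π log(37)/4.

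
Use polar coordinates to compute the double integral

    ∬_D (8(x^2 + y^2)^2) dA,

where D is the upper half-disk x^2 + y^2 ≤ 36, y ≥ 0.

The region D is 0 ≤ r ≤ 6, 0 ≤ θ ≤ π in polar coordinates, where x = r cos(θ), y = r sin(θ), and dA = r dr dθ.

Under the substitution, the integrand becomes 8r^4, so

    ∬_D (8(x^2 + y^2)^2) dA = ∫_{0}^{π} ∫_{0}^{6} (8r^4) · r dr dθ.

Inner integral (in r): ∫_{0}^{6} (8r^4) · r dr = 62208.

Outer integral (in θ): ∫_{0}^{π} (62208) dθ = 62208π.

Therefore ∬_D (8(x^2 + y^2)^2) dA = 62208π.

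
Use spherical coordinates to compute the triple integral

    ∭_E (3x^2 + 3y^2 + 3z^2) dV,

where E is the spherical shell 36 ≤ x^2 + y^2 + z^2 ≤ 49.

In spherical coordinates, x = ρ sin(φ) cos(θ), y = ρ sin(φ) sin(θ), z = ρ cos(φ), and dV = ρ^2 sin(φ) dρ dφ dθ.

The integrand becomes 3ρ^2, so

    ∭_E (3x^2 + 3y^2 + 3z^2) dV = ∫_{0}^{2π} ∫_{0}^{π} ∫_{6}^{7} (3ρ^2) · ρ^2 sin(φ) dρ dφ dθ.

Inner (ρ): 27093sin(φ)/5.
Middle (φ): 54186/5.
Outer (θ): 108372π/5.

Therefore the triple integral equals 108372π/5.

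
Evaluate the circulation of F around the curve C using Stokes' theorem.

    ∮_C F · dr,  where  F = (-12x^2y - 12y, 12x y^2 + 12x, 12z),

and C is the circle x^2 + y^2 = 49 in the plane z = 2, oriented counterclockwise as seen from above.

Let S be the flat disk x^2 + y^2 ≤ 49 in the plane z = 2, with upward unit normal n̂ = ẑ. By Stokes' theorem,

    ∮_C F · dr = ∬_S (∇ × F) · n̂ dS = ∬_D (curl F)_z dA,

where D is the disk x^2 + y^2 ≤ 49.

Compute the curl of F = (-12x^2y - 12y, 12x y^2 + 12x, 12z):
    (∇ × F)_x = ∂F_z/∂y - ∂F_y/∂z = 0,
    (∇ × F)_y = ∂F_x/∂z - ∂F_z/∂x = 0,
    (∇ × F)_z = ∂F_y/∂x - ∂F_x/∂y = 12x^2 + 12y^2 + 24.

On z = 2, (curl F)_z = 12x^2 + 12y^2 + 24.

Convert to polar (x = r cos θ, y = r sin θ, dA = r dr dθ); the integrand becomes 12r^2 + 24, so

    ∬_D (curl F)_z dA = ∫_0^{2π} ∫_0^{7} (12r^2 + 24) · r dr dθ.

Inner (r from 0 to 7): 7791.
Outer (θ from 0 to 2π): 15582π.

Therefore ∮_C F · dr = 15582π.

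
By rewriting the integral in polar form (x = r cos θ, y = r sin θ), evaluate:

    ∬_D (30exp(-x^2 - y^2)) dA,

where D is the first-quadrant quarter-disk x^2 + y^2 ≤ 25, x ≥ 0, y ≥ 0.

The region D is 0 ≤ r ≤ 5, 0 ≤ θ ≤ π/2 in polar coordinates, where x = r cos(θ), y = r sin(θ), and dA = r dr dθ.

Under the substitution, the integrand becomes 30exp(-r^2), so

    ∬_D (30exp(-x^2 - y^2)) dA = ∫_{0}^{π/2} ∫_{0}^{5} (30exp(-r^2)) · r dr dθ.

Inner integral (in r): ∫_{0}^{5} (30exp(-r^2)) · r dr = 15 - 15exp(-25).

Outer integral (in θ): ∫_{0}^{π/2} (15 - 15exp(-25)) dθ = -15π (1 - exp(25))exp(-25)/2.

Therefore ∬_D (30exp(-x^2 - y^2)) dA = -15π (1 - exp(25))exp(-25)/2.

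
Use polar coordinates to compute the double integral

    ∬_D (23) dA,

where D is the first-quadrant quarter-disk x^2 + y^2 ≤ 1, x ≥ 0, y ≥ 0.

The region D is 0 ≤ r ≤ 1, 0 ≤ θ ≤ π/2 in polar coordinates, where x = r cos(θ), y = r sin(θ), and dA = r dr dθ.

Under the substitution, the integrand becomes 23, so

    ∬_D (23) dA = ∫_{0}^{π/2} ∫_{0}^{1} (23) · r dr dθ.

Inner integral (in r): ∫_{0}^{1} (23) · r dr = 23/2.

Outer integral (in θ): ∫_{0}^{π/2} (23/2) dθ = 23π/4.

Therefore ∬_D (23) dA = 23π/4.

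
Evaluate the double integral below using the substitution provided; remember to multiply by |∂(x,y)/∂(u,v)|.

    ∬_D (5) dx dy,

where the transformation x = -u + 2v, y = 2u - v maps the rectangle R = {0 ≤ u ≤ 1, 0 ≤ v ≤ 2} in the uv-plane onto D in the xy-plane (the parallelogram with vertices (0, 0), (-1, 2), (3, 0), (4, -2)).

Compute the Jacobian determinant of (x, y) with respect to (u, v):

    ∂(x,y)/∂(u,v) = | -1  2 | = (-1)(-1) - (2)(2) = -3.
                   | 2  -1 |

Its absolute value is |J| = 3 (the area scaling factor).

Substituting x = -u + 2v, y = 2u - v into the integrand,

    5 → 5,

so the integral becomes

    ∬_R (5) · |J| du dv = ∫_0^1 ∫_0^2 (15) dv du.

Inner (v): 30.
Outer (u): 30.

Therefore ∬_D (5) dx dy = 30.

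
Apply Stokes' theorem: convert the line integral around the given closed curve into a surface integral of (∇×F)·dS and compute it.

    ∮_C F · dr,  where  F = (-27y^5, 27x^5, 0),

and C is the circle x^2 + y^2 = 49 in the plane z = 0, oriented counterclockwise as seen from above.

Let S be the flat disk x^2 + y^2 ≤ 49 in the plane z = 0, with upward unit normal n̂ = ẑ. By Stokes' theorem,

    ∮_C F · dr = ∬_S (∇ × F) · n̂ dS = ∬_D (curl F)_z dA,

where D is the disk x^2 + y^2 ≤ 49.

Compute the curl of F = (-27y^5, 27x^5, 0):
    (∇ × F)_x = ∂F_z/∂y - ∂F_y/∂z = 0,
    (∇ × F)_y = ∂F_x/∂z - ∂F_z/∂x = 0,
    (∇ × F)_z = ∂F_y/∂x - ∂F_x/∂y = 135x^4 + 135y^4.

On z = 0, (curl F)_z = 135x^4 + 135y^4.

Convert to polar (x = r cos θ, y = r sin θ, dA = r dr dθ); the integrand becomes 135r^4(sin(θ)^4 + cos(θ)^4), so

    ∬_D (curl F)_z dA = ∫_0^{2π} ∫_0^{7} (135r^4(sin(θ)^4 + cos(θ)^4)) · r dr dθ.

Inner (r from 0 to 7): 5294205sin(θ)^4/2 + 5294205cos(θ)^4/2.
Outer (θ from 0 to 2π): 15882615π/4.

Therefore ∮_C F · dr = 15882615π/4.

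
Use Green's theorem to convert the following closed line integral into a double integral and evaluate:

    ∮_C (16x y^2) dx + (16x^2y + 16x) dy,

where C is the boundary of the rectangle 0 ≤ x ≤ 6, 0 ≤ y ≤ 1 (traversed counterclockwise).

Green's theorem converts the closed line integral into a double integral over the enclosed region D:

    ∮_C P dx + Q dy = ∬_D (∂Q/∂x - ∂P/∂y) dA.

Here P = 16x y^2, Q = 16x^2y + 16x, so

    ∂Q/∂x = 32x y + 16,    ∂P/∂y = 32x y,
    ∂Q/∂x - ∂P/∂y = 16.

D is the region 0 ≤ x ≤ 6, 0 ≤ y ≤ 1. Evaluating the double integral:

    ∬_D (16) dA = ∫_0^{6} ∫_0^{1} (16) dy dx.

Inner (y from 0 to 1): 16.
Outer (x from 0 to 6): 96.

Therefore ∮_C P dx + Q dy = 96.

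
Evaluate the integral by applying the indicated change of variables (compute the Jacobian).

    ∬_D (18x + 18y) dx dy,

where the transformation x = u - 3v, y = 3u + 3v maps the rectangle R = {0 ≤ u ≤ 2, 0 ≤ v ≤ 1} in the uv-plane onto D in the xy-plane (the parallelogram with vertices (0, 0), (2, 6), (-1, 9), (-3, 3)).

Compute the Jacobian determinant of (x, y) with respect to (u, v):

    ∂(x,y)/∂(u,v) = | 1  -3 | = (1)(3) - (-3)(3) = 12.
                   | 3  3 |

Its absolute value is |J| = 12 (the area scaling factor).

Substituting x = u - 3v, y = 3u + 3v into the integrand,

    18x + 18y → 72u,

so the integral becomes

    ∬_R (72u) · |J| du dv = ∫_0^2 ∫_0^1 (864u) dv du.

Inner (v): 864u.
Outer (u): 1728.

Therefore ∬_D (18x + 18y) dx dy = 1728.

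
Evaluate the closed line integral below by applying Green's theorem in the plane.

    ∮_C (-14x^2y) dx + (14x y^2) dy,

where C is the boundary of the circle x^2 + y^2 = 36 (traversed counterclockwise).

Green's theorem converts the closed line integral into a double integral over the enclosed region D:

    ∮_C P dx + Q dy = ∬_D (∂Q/∂x - ∂P/∂y) dA.

Here P = -14x^2y, Q = 14x y^2, so

    ∂Q/∂x = 14y^2,    ∂P/∂y = -14x^2,
    ∂Q/∂x - ∂P/∂y = 14x^2 + 14y^2.

D is the region x^2 + y^2 ≤ 36. Evaluating the double integral:

In polar coordinates (x = r cos θ, y = r sin θ, dA = r dr dθ) the integrand becomes 14r^2, so

    ∬_D (14x^2 + 14y^2) dA = ∫_0^{2π} ∫_0^{6} (14r^2) · r dr dθ.

Inner (r from 0 to 6): 4536.
Outer (θ from 0 to 2π): 9072π.

Therefore ∮_C P dx + Q dy = 9072π.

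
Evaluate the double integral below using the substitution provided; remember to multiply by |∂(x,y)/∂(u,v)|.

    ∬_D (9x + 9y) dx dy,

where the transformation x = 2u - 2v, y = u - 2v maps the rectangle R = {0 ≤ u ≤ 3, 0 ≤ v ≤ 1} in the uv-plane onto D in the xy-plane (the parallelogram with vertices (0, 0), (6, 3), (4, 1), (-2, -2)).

Compute the Jacobian determinant of (x, y) with respect to (u, v):

    ∂(x,y)/∂(u,v) = | 2  -2 | = (2)(-2) - (-2)(1) = -2.
                   | 1  -2 |

Its absolute value is |J| = 2 (the area scaling factor).

Substituting x = 2u - 2v, y = u - 2v into the integrand,

    9x + 9y → 27u - 36v,

so the integral becomes

    ∬_R (27u - 36v) · |J| du dv = ∫_0^3 ∫_0^1 (54u - 72v) dv du.

Inner (v): 54u - 36.
Outer (u): 135.

Therefore ∬_D (9x + 9y) dx dy = 135.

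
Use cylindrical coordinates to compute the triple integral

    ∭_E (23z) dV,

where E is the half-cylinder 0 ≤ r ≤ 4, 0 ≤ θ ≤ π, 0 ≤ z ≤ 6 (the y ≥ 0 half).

In cylindrical coordinates, x = r cos(θ), y = r sin(θ), z = z, and dV = r dr dθ dz.

The integrand becomes 23z, so

    ∭_E (23z) dV = ∫_{0}^{π} ∫_{0}^{4} ∫_{0}^{6} (23z) · r dz dr dθ.

Inner (z): 414r.
Middle (r from 0 to 4): 3312.
Outer (θ): 3312π.

Therefore the triple integral equals 3312π.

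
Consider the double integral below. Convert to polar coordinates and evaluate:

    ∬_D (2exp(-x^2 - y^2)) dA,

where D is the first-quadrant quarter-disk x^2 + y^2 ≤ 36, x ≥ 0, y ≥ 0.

The region D is 0 ≤ r ≤ 6, 0 ≤ θ ≤ π/2 in polar coordinates, where x = r cos(θ), y = r sin(θ), and dA = r dr dθ.

Under the substitution, the integrand becomes 2exp(-r^2), so

    ∬_D (2exp(-x^2 - y^2)) dA = ∫_{0}^{π/2} ∫_{0}^{6} (2exp(-r^2)) · r dr dθ.

Inner integral (in r): ∫_{0}^{6} (2exp(-r^2)) · r dr = 1 - exp(-36).

Outer integral (in θ): ∫_{0}^{π/2} (1 - exp(-36)) dθ = -π exp(-36)/2 + π/2.

Therefore ∬_D (2exp(-x^2 - y^2)) dA = -π exp(-36)/2 + π/2.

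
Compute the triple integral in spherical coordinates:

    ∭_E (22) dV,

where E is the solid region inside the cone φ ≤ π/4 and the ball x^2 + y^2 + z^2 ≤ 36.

In spherical coordinates, x = ρ sin(φ) cos(θ), y = ρ sin(φ) sin(θ), z = ρ cos(φ), and dV = ρ^2 sin(φ) dρ dφ dθ.

The integrand becomes 22, so

    ∭_E (22) dV = ∫_{0}^{2π} ∫_{0}^{π/4} ∫_{0}^{6} (22) · ρ^2 sin(φ) dρ dφ dθ.

Inner (ρ): 1584sin(φ).
Middle (φ): 1584 - 792sqrt(2).
Outer (θ): 1584π (2 - sqrt(2)).

Therefore the triple integral equals 1584π (2 - sqrt(2)).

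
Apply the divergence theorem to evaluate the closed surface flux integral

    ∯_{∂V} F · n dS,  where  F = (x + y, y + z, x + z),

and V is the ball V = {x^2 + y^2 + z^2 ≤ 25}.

By the divergence theorem,

    ∯_{∂V} F · n dS = ∭_V (∇ · F) dV.

Compute the divergence:
    ∇ · F = ∂F_x/∂x + ∂F_y/∂y + ∂F_z/∂z = 1 + 1 + 1 = 3.

In spherical coordinates, x = ρ sin(φ) cos(θ), y = ρ sin(φ) sin(θ), z = ρ cos(φ), dV = ρ^2 sin(φ) dρ dφ dθ, with 0 ≤ ρ ≤ 5, 0 ≤ φ ≤ π, 0 ≤ θ ≤ 2π.

The integrand, after substitution and multiplying by the volume element, becomes (3) · ρ^2 sin(φ), so

    ∭_V (∇·F) dV = ∫_0^{2π} ∫_0^{π} ∫_0^{5} (3) · ρ^2 sin(φ) dρ dφ dθ.

Inner (ρ from 0 to 5): 125sin(φ).
Middle (φ from 0 to π): 250.
Outer (θ from 0 to 2π): 500π.

Therefore ∯_{∂V} F · n dS = 500π.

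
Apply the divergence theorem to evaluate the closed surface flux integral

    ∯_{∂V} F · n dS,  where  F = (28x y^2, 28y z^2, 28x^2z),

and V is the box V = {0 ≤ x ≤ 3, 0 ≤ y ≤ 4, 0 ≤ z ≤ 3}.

By the divergence theorem,

    ∯_{∂V} F · n dS = ∭_V (∇ · F) dV.

Compute the divergence:
    ∇ · F = ∂F_x/∂x + ∂F_y/∂y + ∂F_z/∂z = 28y^2 + 28z^2 + 28x^2 = 28x^2 + 28y^2 + 28z^2.

V is a rectangular box, so dV = dx dy dz with 0 ≤ x ≤ 3, 0 ≤ y ≤ 4, 0 ≤ z ≤ 3.

Integrate (28x^2 + 28y^2 + 28z^2) over V as an iterated integral:

    ∭_V (∇·F) dV = ∫_0^{3} ∫_0^{4} ∫_0^{3} (28x^2 + 28y^2 + 28z^2) dz dy dx.

Inner (z from 0 to 3): 84x^2 + 84y^2 + 252.
Middle (y from 0 to 4): 336x^2 + 2800.
Outer (x from 0 to 3): 11424.

Therefore ∯_{∂V} F · n dS = 11424.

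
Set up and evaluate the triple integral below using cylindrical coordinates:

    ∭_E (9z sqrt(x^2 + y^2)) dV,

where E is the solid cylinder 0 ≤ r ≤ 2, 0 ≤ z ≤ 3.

In cylindrical coordinates, x = r cos(θ), y = r sin(θ), z = z, and dV = r dr dθ dz.

The integrand becomes 9r z, so

    ∭_E (9z sqrt(x^2 + y^2)) dV = ∫_{0}^{2π} ∫_{0}^{2} ∫_{0}^{3} (9r z) · r dz dr dθ.

Inner (z): 81r^2/2.
Middle (r from 0 to 2): 108.
Outer (θ): 216π.

Therefore the triple integral equals 216π.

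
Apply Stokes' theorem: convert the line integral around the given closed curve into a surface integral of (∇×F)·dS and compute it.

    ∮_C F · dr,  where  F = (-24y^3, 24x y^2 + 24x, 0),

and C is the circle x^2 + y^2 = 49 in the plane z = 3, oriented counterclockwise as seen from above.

Let S be the flat disk x^2 + y^2 ≤ 49 in the plane z = 3, with upward unit normal n̂ = ẑ. By Stokes' theorem,

    ∮_C F · dr = ∬_S (∇ × F) · n̂ dS = ∬_D (curl F)_z dA,

where D is the disk x^2 + y^2 ≤ 49.

Compute the curl of F = (-24y^3, 24x y^2 + 24x, 0):
    (∇ × F)_x = ∂F_z/∂y - ∂F_y/∂z = 0,
    (∇ × F)_y = ∂F_x/∂z - ∂F_z/∂x = 0,
    (∇ × F)_z = ∂F_y/∂x - ∂F_x/∂y = 96y^2 + 24.

On z = 3, (curl F)_z = 96y^2 + 24.

Convert to polar (x = r cos θ, y = r sin θ, dA = r dr dθ); the integrand becomes 96r^2sin(θ)^2 + 24, so

    ∬_D (curl F)_z dA = ∫_0^{2π} ∫_0^{7} (96r^2sin(θ)^2 + 24) · r dr dθ.

Inner (r from 0 to 7): 57624sin(θ)^2 + 588.
Outer (θ from 0 to 2π): 58800π.

Therefore ∮_C F · dr = 58800π.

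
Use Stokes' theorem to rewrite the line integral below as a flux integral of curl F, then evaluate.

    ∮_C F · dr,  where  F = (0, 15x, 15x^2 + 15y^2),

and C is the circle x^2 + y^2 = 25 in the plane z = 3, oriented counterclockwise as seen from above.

Let S be the flat disk x^2 + y^2 ≤ 25 in the plane z = 3, with upward unit normal n̂ = ẑ. By Stokes' theorem,

    ∮_C F · dr = ∬_S (∇ × F) · n̂ dS = ∬_D (curl F)_z dA,

where D is the disk x^2 + y^2 ≤ 25.

Compute the curl of F = (0, 15x, 15x^2 + 15y^2):
    (∇ × F)_x = ∂F_z/∂y - ∂F_y/∂z = 30y,
    (∇ × F)_y = ∂F_x/∂z - ∂F_z/∂x = -30x,
    (∇ × F)_z = ∂F_y/∂x - ∂F_x/∂y = 15.

On z = 3, (curl F)_z = 15.

Convert to polar (x = r cos θ, y = r sin θ, dA = r dr dθ); the integrand becomes 15, so

    ∬_D (curl F)_z dA = ∫_0^{2π} ∫_0^{5} (15) · r dr dθ.

Inner (r from 0 to 5): 375/2.
Outer (θ from 0 to 2π): 375π.

Therefore ∮_C F · dr = 375π.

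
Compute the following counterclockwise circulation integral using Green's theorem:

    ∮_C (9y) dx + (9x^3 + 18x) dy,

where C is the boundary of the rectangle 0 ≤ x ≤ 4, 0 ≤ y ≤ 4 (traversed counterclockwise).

Green's theorem converts the closed line integral into a double integral over the enclosed region D:

    ∮_C P dx + Q dy = ∬_D (∂Q/∂x - ∂P/∂y) dA.

Here P = 9y, Q = 9x^3 + 18x, so

    ∂Q/∂x = 27x^2 + 18,    ∂P/∂y = 9,
    ∂Q/∂x - ∂P/∂y = 27x^2 + 9.

D is the region 0 ≤ x ≤ 4, 0 ≤ y ≤ 4. Evaluating the double integral:

    ∬_D (27x^2 + 9) dA = ∫_0^{4} ∫_0^{4} (27x^2 + 9) dy dx.

Inner (y from 0 to 4): 108x^2 + 36.
Outer (x from 0 to 4): 2448.

Therefore ∮_C P dx + Q dy = 2448.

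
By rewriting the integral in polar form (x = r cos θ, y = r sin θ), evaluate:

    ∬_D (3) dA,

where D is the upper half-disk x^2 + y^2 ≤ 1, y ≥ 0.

The region D is 0 ≤ r ≤ 1, 0 ≤ θ ≤ π in polar coordinates, where x = r cos(θ), y = r sin(θ), and dA = r dr dθ.

Under the substitution, the integrand becomes 3, so

    ∬_D (3) dA = ∫_{0}^{π} ∫_{0}^{1} (3) · r dr dθ.

Inner integral (in r): ∫_{0}^{1} (3) · r dr = 3/2.

Outer integral (in θ): ∫_{0}^{π} (3/2) dθ = 3π/2.

Therefore ∬_D (3) dA = 3π/2.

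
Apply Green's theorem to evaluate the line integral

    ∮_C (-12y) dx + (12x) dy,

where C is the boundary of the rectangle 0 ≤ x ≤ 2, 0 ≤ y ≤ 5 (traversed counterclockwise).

Green's theorem converts the closed line integral into a double integral over the enclosed region D:

    ∮_C P dx + Q dy = ∬_D (∂Q/∂x - ∂P/∂y) dA.

Here P = -12y, Q = 12x, so

    ∂Q/∂x = 12,    ∂P/∂y = -12,
    ∂Q/∂x - ∂P/∂y = 24.

D is the region 0 ≤ x ≤ 2, 0 ≤ y ≤ 5. Evaluating the double integral:

    ∬_D (24) dA = ∫_0^{2} ∫_0^{5} (24) dy dx.

Inner (y from 0 to 5): 120.
Outer (x from 0 to 2): 240.

Therefore ∮_C P dx + Q dy = 240.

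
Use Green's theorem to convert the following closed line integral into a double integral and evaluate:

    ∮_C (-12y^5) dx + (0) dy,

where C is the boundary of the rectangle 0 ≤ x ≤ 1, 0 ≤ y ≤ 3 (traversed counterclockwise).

Green's theorem converts the closed line integral into a double integral over the enclosed region D:

    ∮_C P dx + Q dy = ∬_D (∂Q/∂x - ∂P/∂y) dA.

Here P = -12y^5, Q = 0, so

    ∂Q/∂x = 0,    ∂P/∂y = -60y^4,
    ∂Q/∂x - ∂P/∂y = 60y^4.

D is the region 0 ≤ x ≤ 1, 0 ≤ y ≤ 3. Evaluating the double integral:

    ∬_D (60y^4) dA = ∫_0^{1} ∫_0^{3} (60y^4) dy dx.

Inner (y from 0 to 3): 2916.
Outer (x from 0 to 1): 2916.

Therefore ∮_C P dx + Q dy = 2916.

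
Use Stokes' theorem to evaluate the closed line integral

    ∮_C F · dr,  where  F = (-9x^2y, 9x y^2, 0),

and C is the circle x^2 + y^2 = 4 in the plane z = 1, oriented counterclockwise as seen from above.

Let S be the flat disk x^2 + y^2 ≤ 4 in the plane z = 1, with upward unit normal n̂ = ẑ. By Stokes' theorem,

    ∮_C F · dr = ∬_S (∇ × F) · n̂ dS = ∬_D (curl F)_z dA,

where D is the disk x^2 + y^2 ≤ 4.

Compute the curl of F = (-9x^2y, 9x y^2, 0):
    (∇ × F)_x = ∂F_z/∂y - ∂F_y/∂z = 0,
    (∇ × F)_y = ∂F_x/∂z - ∂F_z/∂x = 0,
    (∇ × F)_z = ∂F_y/∂x - ∂F_x/∂y = 9x^2 + 9y^2.

On z = 1, (curl F)_z = 9x^2 + 9y^2.

Convert to polar (x = r cos θ, y = r sin θ, dA = r dr dθ); the integrand becomes 9r^2, so

    ∬_D (curl F)_z dA = ∫_0^{2π} ∫_0^{2} (9r^2) · r dr dθ.

Inner (r from 0 to 2): 36.
Outer (θ from 0 to 2π): 72π.

Therefore ∮_C F · dr = 72π.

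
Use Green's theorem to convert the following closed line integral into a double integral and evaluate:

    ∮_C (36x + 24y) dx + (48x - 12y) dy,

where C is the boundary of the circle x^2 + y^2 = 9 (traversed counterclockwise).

Green's theorem converts the closed line integral into a double integral over the enclosed region D:

    ∮_C P dx + Q dy = ∬_D (∂Q/∂x - ∂P/∂y) dA.

Here P = 36x + 24y, Q = 48x - 12y, so

    ∂Q/∂x = 48,    ∂P/∂y = 24,
    ∂Q/∂x - ∂P/∂y = 24.

D is the region x^2 + y^2 ≤ 9. Evaluating the double integral:

In polar coordinates (x = r cos θ, y = r sin θ, dA = r dr dθ) the integrand becomes 24, so

    ∬_D (24) dA = ∫_0^{2π} ∫_0^{3} (24) · r dr dθ.

Inner (r from 0 to 3): 108.
Outer (θ from 0 to 2π): 216π.

Therefore ∮_C P dx + Q dy = 216π.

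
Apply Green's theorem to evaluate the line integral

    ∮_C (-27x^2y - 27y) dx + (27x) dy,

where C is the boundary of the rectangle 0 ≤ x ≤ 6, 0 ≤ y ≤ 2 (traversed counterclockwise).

Green's theorem converts the closed line integral into a double integral over the enclosed region D:

    ∮_C P dx + Q dy = ∬_D (∂Q/∂x - ∂P/∂y) dA.

Here P = -27x^2y - 27y, Q = 27x, so

    ∂Q/∂x = 27,    ∂P/∂y = -27x^2 - 27,
    ∂Q/∂x - ∂P/∂y = 27x^2 + 54.

D is the region 0 ≤ x ≤ 6, 0 ≤ y ≤ 2. Evaluating the double integral:

    ∬_D (27x^2 + 54) dA = ∫_0^{6} ∫_0^{2} (27x^2 + 54) dy dx.

Inner (y from 0 to 2): 54x^2 + 108.
Outer (x from 0 to 6): 4536.

Therefore ∮_C P dx + Q dy = 4536.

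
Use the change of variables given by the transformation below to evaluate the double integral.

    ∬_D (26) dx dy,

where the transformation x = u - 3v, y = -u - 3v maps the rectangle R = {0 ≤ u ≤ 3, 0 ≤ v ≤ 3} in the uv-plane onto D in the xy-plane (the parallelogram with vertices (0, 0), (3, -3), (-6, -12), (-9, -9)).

Compute the Jacobian determinant of (x, y) with respect to (u, v):

    ∂(x,y)/∂(u,v) = | 1  -3 | = (1)(-3) - (-3)(-1) = -6.
                   | -1  -3 |

Its absolute value is |J| = 6 (the area scaling factor).

Substituting x = u - 3v, y = -u - 3v into the integrand,

    26 → 26,

so the integral becomes

    ∬_R (26) · |J| du dv = ∫_0^3 ∫_0^3 (156) dv du.

Inner (v): 468.
Outer (u): 1404.

Therefore ∬_D (26) dx dy = 1404.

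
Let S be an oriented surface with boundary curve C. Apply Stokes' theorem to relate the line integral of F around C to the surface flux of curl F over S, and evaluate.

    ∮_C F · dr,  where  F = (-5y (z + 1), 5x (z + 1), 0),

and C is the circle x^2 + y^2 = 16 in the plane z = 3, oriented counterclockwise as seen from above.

Let S be the flat disk x^2 + y^2 ≤ 16 in the plane z = 3, with upward unit normal n̂ = ẑ. By Stokes' theorem,

    ∮_C F · dr = ∬_S (∇ × F) · n̂ dS = ∬_D (curl F)_z dA,

where D is the disk x^2 + y^2 ≤ 16.

Compute the curl of F = (-5y (z + 1), 5x (z + 1), 0):
    (∇ × F)_x = ∂F_z/∂y - ∂F_y/∂z = -5x,
    (∇ × F)_y = ∂F_x/∂z - ∂F_z/∂x = -5y,
    (∇ × F)_z = ∂F_y/∂x - ∂F_x/∂y = 10z + 10.

On z = 3, (curl F)_z = 40.

Convert to polar (x = r cos θ, y = r sin θ, dA = r dr dθ); the integrand becomes 40, so

    ∬_D (curl F)_z dA = ∫_0^{2π} ∫_0^{4} (40) · r dr dθ.

Inner (r from 0 to 4): 320.
Outer (θ from 0 to 2π): 640π.

Therefore ∮_C F · dr = 640π.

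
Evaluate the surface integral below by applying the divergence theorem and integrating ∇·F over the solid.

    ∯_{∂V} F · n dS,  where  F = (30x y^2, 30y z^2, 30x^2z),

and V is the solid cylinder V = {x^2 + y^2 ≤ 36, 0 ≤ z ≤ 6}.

By the divergence theorem,

    ∯_{∂V} F · n dS = ∭_V (∇ · F) dV.

Compute the divergence:
    ∇ · F = ∂F_x/∂x + ∂F_y/∂y + ∂F_z/∂z = 30y^2 + 30z^2 + 30x^2 = 30x^2 + 30y^2 + 30z^2.

In cylindrical coordinates, x = r cos(θ), y = r sin(θ), z = z, dV = r dr dθ dz, with 0 ≤ r ≤ 6, 0 ≤ θ ≤ 2π, 0 ≤ z ≤ 6.

The integrand, after substitution and multiplying by the volume element, becomes (30r^2 + 30z^2) · r, so

    ∭_V (∇·F) dV = ∫_0^{2π} ∫_0^{6} ∫_0^{6} (30r^2 + 30z^2) · r dz dr dθ.

Inner (z from 0 to 6): 180r (r^2 + 12).
Middle (r from 0 to 6): 97200.
Outer (θ from 0 to 2π): 194400π.

Therefore ∯_{∂V} F · n dS = 194400π.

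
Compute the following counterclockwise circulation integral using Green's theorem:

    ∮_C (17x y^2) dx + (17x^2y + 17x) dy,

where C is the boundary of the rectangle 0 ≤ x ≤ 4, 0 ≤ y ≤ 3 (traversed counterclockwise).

Green's theorem converts the closed line integral into a double integral over the enclosed region D:

    ∮_C P dx + Q dy = ∬_D (∂Q/∂x - ∂P/∂y) dA.

Here P = 17x y^2, Q = 17x^2y + 17x, so

    ∂Q/∂x = 34x y + 17,    ∂P/∂y = 34x y,
    ∂Q/∂x - ∂P/∂y = 17.

D is the region 0 ≤ x ≤ 4, 0 ≤ y ≤ 3. Evaluating the double integral:

    ∬_D (17) dA = ∫_0^{4} ∫_0^{3} (17) dy dx.

Inner (y from 0 to 3): 51.
Outer (x from 0 to 4): 204.

Therefore ∮_C P dx + Q dy = 204.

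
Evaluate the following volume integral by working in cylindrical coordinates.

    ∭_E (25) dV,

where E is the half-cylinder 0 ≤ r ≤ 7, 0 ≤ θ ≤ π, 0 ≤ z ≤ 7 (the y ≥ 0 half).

In cylindrical coordinates, x = r cos(θ), y = r sin(θ), z = z, and dV = r dr dθ dz.

The integrand becomes 25, so

    ∭_E (25) dV = ∫_{0}^{π} ∫_{0}^{7} ∫_{0}^{7} (25) · r dz dr dθ.

Inner (z): 175r.
Middle (r from 0 to 7): 8575/2.
Outer (θ): 8575π/2.

Therefore the triple integral equals 8575π/2.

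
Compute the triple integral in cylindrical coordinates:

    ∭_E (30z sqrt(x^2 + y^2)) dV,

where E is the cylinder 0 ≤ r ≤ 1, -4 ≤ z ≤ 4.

In cylindrical coordinates, x = r cos(θ), y = r sin(θ), z = z, and dV = r dr dθ dz.

The integrand becomes 30r z, so

    ∭_E (30z sqrt(x^2 + y^2)) dV = ∫_{0}^{2π} ∫_{0}^{1} ∫_{-4}^{4} (30r z) · r dz dr dθ.

Inner (z): 0.
Middle (r from 0 to 1): 0.
Outer (θ): 0.

Therefore the triple integral equals 0.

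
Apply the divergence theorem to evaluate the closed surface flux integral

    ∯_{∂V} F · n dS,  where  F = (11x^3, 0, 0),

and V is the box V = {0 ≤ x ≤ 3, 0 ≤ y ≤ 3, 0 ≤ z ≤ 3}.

By the divergence theorem,

    ∯_{∂V} F · n dS = ∭_V (∇ · F) dV.

Compute the divergence:
    ∇ · F = ∂F_x/∂x + ∂F_y/∂y + ∂F_z/∂z = 33x^2 + 0 + 0 = 33x^2.

V is a rectangular box, so dV = dx dy dz with 0 ≤ x ≤ 3, 0 ≤ y ≤ 3, 0 ≤ z ≤ 3.

Integrate (33x^2) over V as an iterated integral:

    ∭_V (∇·F) dV = ∫_0^{3} ∫_0^{3} ∫_0^{3} (33x^2) dz dy dx.

Inner (z from 0 to 3): 99x^2.
Middle (y from 0 to 3): 297x^2.
Outer (x from 0 to 3): 2673.

Therefore ∯_{∂V} F · n dS = 2673.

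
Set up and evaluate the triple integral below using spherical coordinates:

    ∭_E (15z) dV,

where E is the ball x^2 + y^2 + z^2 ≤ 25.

In spherical coordinates, x = ρ sin(φ) cos(θ), y = ρ sin(φ) sin(θ), z = ρ cos(φ), and dV = ρ^2 sin(φ) dρ dφ dθ.

The integrand becomes 15ρ cos(φ), so

    ∭_E (15z) dV = ∫_{0}^{2π} ∫_{0}^{π} ∫_{0}^{5} (15ρ cos(φ)) · ρ^2 sin(φ) dρ dφ dθ.

Inner (ρ): 9375sin(2φ)/8.
Middle (φ): 0.
Outer (θ): 0.

Therefore the triple integral equals 0.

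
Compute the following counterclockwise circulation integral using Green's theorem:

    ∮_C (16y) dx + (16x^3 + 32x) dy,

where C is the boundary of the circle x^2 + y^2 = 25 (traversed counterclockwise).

Green's theorem converts the closed line integral into a double integral over the enclosed region D:

    ∮_C P dx + Q dy = ∬_D (∂Q/∂x - ∂P/∂y) dA.

Here P = 16y, Q = 16x^3 + 32x, so

    ∂Q/∂x = 48x^2 + 32,    ∂P/∂y = 16,
    ∂Q/∂x - ∂P/∂y = 48x^2 + 16.

D is the region x^2 + y^2 ≤ 25. Evaluating the double integral:

In polar coordinates (x = r cos θ, y = r sin θ, dA = r dr dθ) the integrand becomes 48r^2cos(θ)^2 + 16, so

    ∬_D (48x^2 + 16) dA = ∫_0^{2π} ∫_0^{5} (48r^2cos(θ)^2 + 16) · r dr dθ.

Inner (r from 0 to 5): 7500cos(θ)^2 + 200.
Outer (θ from 0 to 2π): 7900π.

Therefore ∮_C P dx + Q dy = 7900π.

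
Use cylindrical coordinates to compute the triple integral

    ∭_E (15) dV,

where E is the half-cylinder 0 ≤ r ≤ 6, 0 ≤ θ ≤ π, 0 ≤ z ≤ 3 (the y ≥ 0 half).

In cylindrical coordinates, x = r cos(θ), y = r sin(θ), z = z, and dV = r dr dθ dz.

The integrand becomes 15, so

    ∭_E (15) dV = ∫_{0}^{π} ∫_{0}^{6} ∫_{0}^{3} (15) · r dz dr dθ.

Inner (z): 45r.
Middle (r from 0 to 6): 810.
Outer (θ): 810π.

Therefore the triple integral equals 810π.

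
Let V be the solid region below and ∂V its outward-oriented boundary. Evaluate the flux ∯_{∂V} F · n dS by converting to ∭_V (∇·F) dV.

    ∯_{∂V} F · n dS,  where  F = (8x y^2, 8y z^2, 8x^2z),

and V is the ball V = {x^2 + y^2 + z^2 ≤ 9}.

By the divergence theorem,

    ∯_{∂V} F · n dS = ∭_V (∇ · F) dV.

Compute the divergence:
    ∇ · F = ∂F_x/∂x + ∂F_y/∂y + ∂F_z/∂z = 8y^2 + 8z^2 + 8x^2 = 8x^2 + 8y^2 + 8z^2.

In spherical coordinates, x = ρ sin(φ) cos(θ), y = ρ sin(φ) sin(θ), z = ρ cos(φ), dV = ρ^2 sin(φ) dρ dφ dθ, with 0 ≤ ρ ≤ 3, 0 ≤ φ ≤ π, 0 ≤ θ ≤ 2π.

The integrand, after substitution and multiplying by the volume element, becomes (8ρ^2) · ρ^2 sin(φ), so

    ∭_V (∇·F) dV = ∫_0^{2π} ∫_0^{π} ∫_0^{3} (8ρ^2) · ρ^2 sin(φ) dρ dφ dθ.

Inner (ρ from 0 to 3): 1944sin(φ)/5.
Middle (φ from 0 to π): 3888/5.
Outer (θ from 0 to 2π): 7776π/5.

Therefore ∯_{∂V} F · n dS = 7776π/5.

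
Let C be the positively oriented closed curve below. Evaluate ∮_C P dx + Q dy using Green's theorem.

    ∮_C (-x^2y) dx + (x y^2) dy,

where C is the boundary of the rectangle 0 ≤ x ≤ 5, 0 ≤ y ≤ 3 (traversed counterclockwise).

Green's theorem converts the closed line integral into a double integral over the enclosed region D:

    ∮_C P dx + Q dy = ∬_D (∂Q/∂x - ∂P/∂y) dA.

Here P = -x^2y, Q = x y^2, so

    ∂Q/∂x = y^2,    ∂P/∂y = -x^2,
    ∂Q/∂x - ∂P/∂y = x^2 + y^2.

D is the region 0 ≤ x ≤ 5, 0 ≤ y ≤ 3. Evaluating the double integral:

    ∬_D (x^2 + y^2) dA = ∫_0^{5} ∫_0^{3} (x^2 + y^2) dy dx.

Inner (y from 0 to 3): 3x^2 + 9.
Outer (x from 0 to 5): 170.

Therefore ∮_C P dx + Q dy = 170.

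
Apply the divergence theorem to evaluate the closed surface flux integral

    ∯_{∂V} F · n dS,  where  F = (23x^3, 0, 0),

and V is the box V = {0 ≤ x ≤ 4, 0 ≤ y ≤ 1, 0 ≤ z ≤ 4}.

By the divergence theorem,

    ∯_{∂V} F · n dS = ∭_V (∇ · F) dV.

Compute the divergence:
    ∇ · F = ∂F_x/∂x + ∂F_y/∂y + ∂F_z/∂z = 69x^2 + 0 + 0 = 69x^2.

V is a rectangular box, so dV = dx dy dz with 0 ≤ x ≤ 4, 0 ≤ y ≤ 1, 0 ≤ z ≤ 4.

Integrate (69x^2) over V as an iterated integral:

    ∭_V (∇·F) dV = ∫_0^{4} ∫_0^{1} ∫_0^{4} (69x^2) dz dy dx.

Inner (z from 0 to 4): 276x^2.
Middle (y from 0 to 1): 276x^2.
Outer (x from 0 to 4): 5888.

Therefore ∯_{∂V} F · n dS = 5888.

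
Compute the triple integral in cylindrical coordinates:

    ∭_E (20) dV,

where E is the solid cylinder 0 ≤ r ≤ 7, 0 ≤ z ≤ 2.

In cylindrical coordinates, x = r cos(θ), y = r sin(θ), z = z, and dV = r dr dθ dz.

The integrand becomes 20, so

    ∭_E (20) dV = ∫_{0}^{2π} ∫_{0}^{7} ∫_{0}^{2} (20) · r dz dr dθ.

Inner (z): 40r.
Middle (r from 0 to 7): 980.
Outer (θ): 1960π.

Therefore the triple integral equals 1960π.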